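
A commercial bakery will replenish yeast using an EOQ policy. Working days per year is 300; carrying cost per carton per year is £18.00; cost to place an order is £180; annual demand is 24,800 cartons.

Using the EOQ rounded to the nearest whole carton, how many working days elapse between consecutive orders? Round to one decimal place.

Q* = √(2·D·S / H) = √(2·24,800·180 / 18) = √496,000.0 ≈ 704.27 → Q = 704 cartons
Days between orders = 300 / (D/Q) = 300 / 35.227 ≈ 8.516

8.5 days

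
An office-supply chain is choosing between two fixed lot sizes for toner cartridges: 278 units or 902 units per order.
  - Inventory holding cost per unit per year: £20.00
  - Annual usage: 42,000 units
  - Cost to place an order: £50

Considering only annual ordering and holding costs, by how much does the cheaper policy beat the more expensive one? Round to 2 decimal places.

£1,014.20

Annual cost at Q: ordering D·S/Q plus holding Q·H/2.
TC(278) = (42,000/278)×50 + (278/2)×20 = £10,333.96
TC(902) = (42,000/902)×50 + (902/2)×20 = £11,348.16
|ΔTC| = |£10,333.96 − £11,348.16| = £1,014.20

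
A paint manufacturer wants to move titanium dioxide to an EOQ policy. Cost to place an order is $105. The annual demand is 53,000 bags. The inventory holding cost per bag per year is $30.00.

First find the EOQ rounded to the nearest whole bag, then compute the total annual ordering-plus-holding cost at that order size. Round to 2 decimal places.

EOQ = √(2DS/H) = √(2 × 53,000 × 105 / 30)
    = √(371,000.00) ≈ 609.10 → Q = 609 bags
Annual ordering cost = (D/Q)·S = (53,000/609) × 105 = $9,137.93
Annual holding cost  = (Q/2)·H = (609/2) × 30 = $9,135.00
Total = $9,137.93 + $9,135.00 = $18,272.93

$18,272.93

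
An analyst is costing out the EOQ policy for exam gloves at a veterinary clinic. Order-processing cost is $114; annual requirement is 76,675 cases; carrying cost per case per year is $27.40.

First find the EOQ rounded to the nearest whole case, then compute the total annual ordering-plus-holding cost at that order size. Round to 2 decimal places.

Q* = √(2·D·S / H) = √(2·76,675·114 / 27.4) = √638,025.5 ≈ 798.77 → Q = 799 cases
Ordering: D/Q × S = 76,675/799 × $114 = $10,939.86
Holding:  Q/2 × H = 799/2 × $27.4 = $10,946.30
Total = $10,939.86 + $10,946.30 = $21,886.16

$21,886.16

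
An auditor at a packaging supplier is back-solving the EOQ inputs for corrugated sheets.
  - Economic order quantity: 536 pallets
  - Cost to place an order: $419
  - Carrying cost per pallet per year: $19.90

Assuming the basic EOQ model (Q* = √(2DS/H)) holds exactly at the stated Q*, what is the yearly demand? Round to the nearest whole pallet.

EOQ relation: Q² = 2DS/H, so rearrange for the unknown.
D = Q²H / (2S) = 536² × 19.9 / (2 × 419) = 6,822.42

6,822 pallets per year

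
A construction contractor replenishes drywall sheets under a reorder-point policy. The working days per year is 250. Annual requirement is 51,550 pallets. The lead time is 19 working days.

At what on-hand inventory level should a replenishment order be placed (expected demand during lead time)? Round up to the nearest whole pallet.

3,918 pallets

Daily demand d = 51,550 / 250 = 206.200 pallets/day
Demand during lead time = 206.200 × 19 = 3,917.80
Reorder point = 3,917.80 → round up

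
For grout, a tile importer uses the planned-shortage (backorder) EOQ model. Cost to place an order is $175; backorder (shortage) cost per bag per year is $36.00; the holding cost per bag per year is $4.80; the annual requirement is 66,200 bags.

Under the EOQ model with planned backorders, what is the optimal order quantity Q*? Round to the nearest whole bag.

2,339 bags

Basic EOQ = √(2·66,200·175/4.8) = 2,197.062
Backorder adjustment √((H+b)/b) = √((4.8+36)/36) = 1.0646
Q* = 2,197.062 × 1.0646 ≈ 2,338.95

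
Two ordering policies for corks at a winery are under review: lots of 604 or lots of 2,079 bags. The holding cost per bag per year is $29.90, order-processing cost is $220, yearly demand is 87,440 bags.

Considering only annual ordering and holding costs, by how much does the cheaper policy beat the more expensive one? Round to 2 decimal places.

$544.85

For each Q, cost = (D/Q)·S + (Q/2)·H.
TC(604) = (87,440/604)×220 + (604/2)×29.9 = $40,878.81
TC(2,079) = (87,440/2,079)×220 + (2,079/2)×29.9 = $40,333.96
Lots of 2,079 are cheaper by $544.85.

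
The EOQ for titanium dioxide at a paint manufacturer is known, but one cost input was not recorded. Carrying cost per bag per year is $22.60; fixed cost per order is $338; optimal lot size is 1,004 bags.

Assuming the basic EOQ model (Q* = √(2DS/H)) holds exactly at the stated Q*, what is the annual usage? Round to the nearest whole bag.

Since Q* = (2DS/H)^½, squaring gives Q*²·H = 2DS.
D = Q²H / (2S) = 1,004² × 22.6 / (2 × 338) = 33,699.94

33,700 bags per year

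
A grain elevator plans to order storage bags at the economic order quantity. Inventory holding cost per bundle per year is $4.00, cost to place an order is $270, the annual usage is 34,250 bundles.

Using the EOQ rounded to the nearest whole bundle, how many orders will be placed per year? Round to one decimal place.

Q* = √(2·D·S / H) = √(2·34,250·270 / 4) = √4,623,750.0 ≈ 2,150.29 → Q = 2,150
N = D/Q = 34,250/2,150 ≈ 15.930 orders/yr

15.9 orders per year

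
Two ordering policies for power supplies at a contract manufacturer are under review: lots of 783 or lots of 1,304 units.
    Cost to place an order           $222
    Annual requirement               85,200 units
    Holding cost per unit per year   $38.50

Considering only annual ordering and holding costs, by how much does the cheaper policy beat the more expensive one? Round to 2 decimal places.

Annual cost at Q: ordering D·S/Q plus holding Q·H/2.
TC(783) = (85,200/783)×222 + (783/2)×38.5 = $39,229.07
TC(1,304) = (85,200/1,304)×222 + (1,304/2)×38.5 = $39,606.91
Cheaper: Q = 783.  Difference = $377.84

$377.84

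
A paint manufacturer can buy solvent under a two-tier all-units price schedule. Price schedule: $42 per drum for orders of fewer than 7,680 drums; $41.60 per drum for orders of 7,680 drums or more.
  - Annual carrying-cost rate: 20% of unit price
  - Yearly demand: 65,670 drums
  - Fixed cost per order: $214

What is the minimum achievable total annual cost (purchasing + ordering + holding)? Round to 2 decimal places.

$2,765,650.67

H₁ = 20%×$42 = $8.4000;  H₂ = 20%×$41.60 = $8.3200
EOQ₁ = √(2×65,670×214/8.4000) = 1,829.22  (< 7,680, feasible at tier 1)
EOQ₂ = √(2×65,670×214/8.3200) = 1,837.99  (< 7,680 → use Q = 7,680 at tier-2 price)
TC(tier 1 (EOQ₁), Q≈1,829.2) = $2,773,505.44
TC(tier 2, Q≈7,680.0) = $2,765,650.67
Minimum at tier 2: $2,765,650.67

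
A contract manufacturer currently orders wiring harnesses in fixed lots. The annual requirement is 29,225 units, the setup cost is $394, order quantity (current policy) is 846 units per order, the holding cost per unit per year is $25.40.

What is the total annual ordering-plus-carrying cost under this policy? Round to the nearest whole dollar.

Orders/yr = 29,225/846 = 34.545; ordering cost = 34.545 × $394 = $13,610.70
Average inventory = 846/2 = 423; holding cost = 423 × $25.4 = $10,744.20
Total = $13,610.70 + $10,744.20 = $24,354.90

$24,355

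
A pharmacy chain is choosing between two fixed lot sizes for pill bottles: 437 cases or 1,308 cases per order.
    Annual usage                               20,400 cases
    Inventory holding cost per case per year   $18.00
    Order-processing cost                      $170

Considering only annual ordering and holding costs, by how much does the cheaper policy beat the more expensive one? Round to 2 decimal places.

Annual cost at Q: ordering D·S/Q plus holding Q·H/2.
TC(437) = (20,400/437)×170 + (437/2)×18 = $11,868.93
TC(1,308) = (20,400/1,308)×170 + (1,308/2)×18 = $14,423.38
Cheaper: Q = 437.  Difference = $2,554.45

$2,554.45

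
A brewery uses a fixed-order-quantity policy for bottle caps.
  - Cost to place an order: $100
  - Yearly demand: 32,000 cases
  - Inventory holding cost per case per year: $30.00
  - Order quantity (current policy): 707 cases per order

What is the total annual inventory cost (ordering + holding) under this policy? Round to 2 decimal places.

$15,131.17

Annual ordering cost = (D/Q)·S = (32,000/707) × 100 = $4,526.17
Annual holding cost  = (Q/2)·H = (707/2) × 30 = $10,605.00
Total = $4,526.17 + $10,605.00 = $15,131.17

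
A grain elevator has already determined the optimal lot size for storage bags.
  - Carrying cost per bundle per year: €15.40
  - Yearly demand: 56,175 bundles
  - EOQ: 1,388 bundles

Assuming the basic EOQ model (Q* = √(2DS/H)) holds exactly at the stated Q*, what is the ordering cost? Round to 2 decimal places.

EOQ relation: Q² = 2DS/H, so rearrange for the unknown.
S = Q²H / (2D) = 1,388² × 15.4 / (2 × 56,175) = 264.0746

€264.07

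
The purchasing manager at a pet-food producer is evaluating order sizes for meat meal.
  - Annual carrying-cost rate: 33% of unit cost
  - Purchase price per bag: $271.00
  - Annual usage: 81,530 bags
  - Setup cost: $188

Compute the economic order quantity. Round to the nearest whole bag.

585 bags

Carrying cost H = $271 × 33% = $89.4300/bag/yr
EOQ = √(2DS/H) = √(2 × 81,530 × 188 / 89.43)
    = √(342,785.20) ≈ 585.48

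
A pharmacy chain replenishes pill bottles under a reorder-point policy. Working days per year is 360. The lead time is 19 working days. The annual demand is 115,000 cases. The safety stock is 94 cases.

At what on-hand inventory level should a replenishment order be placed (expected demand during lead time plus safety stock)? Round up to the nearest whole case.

6,164 cases

Daily demand d = 115,000 / 360 = 319.444 cases/day
Demand during lead time = 319.444 × 19 = 6,069.44
Reorder point = 6,069.44 + 94 = 6,163.44 → round up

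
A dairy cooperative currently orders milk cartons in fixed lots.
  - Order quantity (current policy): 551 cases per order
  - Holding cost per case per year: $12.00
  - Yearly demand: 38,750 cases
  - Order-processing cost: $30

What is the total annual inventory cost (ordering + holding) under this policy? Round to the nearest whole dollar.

$5,416

Orders/yr = 38,750/551 = 70.327; ordering cost = 70.327 × $30 = $2,109.80
Average inventory = 551/2 = 275.5; holding cost = 275.5 × $12 = $3,306.00
Total = $2,109.80 + $3,306.00 = $5,415.80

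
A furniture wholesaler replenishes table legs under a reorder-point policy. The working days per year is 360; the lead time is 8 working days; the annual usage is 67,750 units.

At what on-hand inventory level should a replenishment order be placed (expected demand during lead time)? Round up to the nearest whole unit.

Daily demand d = 67,750 / 360 = 188.194 units/day
Demand during lead time = 188.194 × 8 = 1,505.56
Reorder point = 1,505.56 → round up

1,506 units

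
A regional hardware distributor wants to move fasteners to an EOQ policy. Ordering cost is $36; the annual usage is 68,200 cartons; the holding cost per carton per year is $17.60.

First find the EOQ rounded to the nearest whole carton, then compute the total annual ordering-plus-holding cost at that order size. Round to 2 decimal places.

$9,296.40

EOQ = √(2DS/H) = √(2 × 68,200 × 36 / 17.6)
    = √(279,000.00) ≈ 528.20 → Q = 528 cartons
Ordering: D/Q × S = 68,200/528 × $36 = $4,650.00
Holding:  Q/2 × H = 528/2 × $17.6 = $4,646.40
Total = $4,650.00 + $4,646.40 = $9,296.40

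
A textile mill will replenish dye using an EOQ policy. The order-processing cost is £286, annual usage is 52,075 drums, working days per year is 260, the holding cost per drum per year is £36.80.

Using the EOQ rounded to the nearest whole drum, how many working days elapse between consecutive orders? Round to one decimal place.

2DS/H = 2·52,075·286/36.8 = 809,426.63
EOQ = √809,426.63 ≈ 899.68 → Q = 900 drums
Cycle time = (working days × Q)/D = (260 × 900) / 52,075 = 4.494 days

4.5 days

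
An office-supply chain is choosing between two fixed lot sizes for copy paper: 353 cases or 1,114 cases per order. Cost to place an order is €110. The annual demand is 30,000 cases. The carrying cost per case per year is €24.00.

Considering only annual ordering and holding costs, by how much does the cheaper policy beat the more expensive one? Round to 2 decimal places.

€2,745.86

TC(Q) = (D/Q)S + (Q/2)H
TC(353) = (30,000/353)×110 + (353/2)×24 = €13,584.44
TC(1,114) = (30,000/1,114)×110 + (1,114/2)×24 = €16,330.30
|ΔTC| = |€13,584.44 − €16,330.30| = €2,745.86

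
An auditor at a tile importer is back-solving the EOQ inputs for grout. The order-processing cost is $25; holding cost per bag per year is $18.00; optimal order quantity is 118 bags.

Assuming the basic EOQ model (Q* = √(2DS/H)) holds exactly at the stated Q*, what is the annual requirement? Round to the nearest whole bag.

Since Q* = (2DS/H)^½, squaring gives Q*²·H = 2DS.
D = Q²H / (2S) = 118² × 18 / (2 × 25) = 5,012.64

5,013 bags per year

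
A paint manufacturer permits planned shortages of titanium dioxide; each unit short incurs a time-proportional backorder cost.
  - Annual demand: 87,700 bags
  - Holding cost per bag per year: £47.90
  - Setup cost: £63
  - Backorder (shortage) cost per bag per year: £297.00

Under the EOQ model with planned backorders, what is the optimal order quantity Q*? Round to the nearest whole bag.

518 bags

Basic EOQ = √(2·87,700·63/47.9) = 480.305
Backorder adjustment √((H+b)/b) = √((47.9+297)/297) = 1.0776
Q* = 480.305 × 1.0776 ≈ 517.59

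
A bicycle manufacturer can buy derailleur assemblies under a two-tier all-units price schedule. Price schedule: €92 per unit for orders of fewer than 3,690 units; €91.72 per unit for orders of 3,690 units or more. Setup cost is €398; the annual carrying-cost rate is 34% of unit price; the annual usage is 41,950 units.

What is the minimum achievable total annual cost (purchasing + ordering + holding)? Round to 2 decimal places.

H₁ = 34%×€92 = €31.2800;  H₂ = 34%×€91.72 = €31.1848
EOQ₁ = √(2×41,950×398/31.2800) = 1,033.21  (< 3,690, feasible at tier 1)
EOQ₂ = √(2×41,950×398/31.1848) = 1,034.79  (< 3,690 → use Q = 3,690 at tier-2 price)
TC(tier 1 (EOQ₁), Q≈1,033.2) = €3,891,718.85
TC(tier 2, Q≈3,690.0) = €3,909,714.64
Minimum at tier 1 (EOQ₁): €3,891,718.85

€3,891,718.85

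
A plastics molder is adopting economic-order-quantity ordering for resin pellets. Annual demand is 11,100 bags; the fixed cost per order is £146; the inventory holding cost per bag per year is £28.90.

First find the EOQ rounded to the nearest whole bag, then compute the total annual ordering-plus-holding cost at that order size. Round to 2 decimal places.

EOQ = √(2DS/H) = √(2 × 11,100 × 146 / 28.9)
    = √(112,152.25) ≈ 334.89 → Q = 335 bags
Ordering: D/Q × S = 11,100/335 × £146 = £4,837.61
Holding:  Q/2 × H = 335/2 × £28.9 = £4,840.75
Total = £4,837.61 + £4,840.75 = £9,678.36

£9,678.36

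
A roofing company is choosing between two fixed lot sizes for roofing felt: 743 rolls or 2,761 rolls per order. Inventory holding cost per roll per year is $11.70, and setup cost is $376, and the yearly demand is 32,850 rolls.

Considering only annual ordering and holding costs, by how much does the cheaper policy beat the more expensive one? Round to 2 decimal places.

$345.06

For each Q, cost = (D/Q)·S + (Q/2)·H.
TC(743) = (32,850/743)×376 + (743/2)×11.7 = $20,970.51
TC(2,761) = (32,850/2,761)×376 + (2,761/2)×11.7 = $20,625.45
Lots of 2,761 are cheaper by $345.06.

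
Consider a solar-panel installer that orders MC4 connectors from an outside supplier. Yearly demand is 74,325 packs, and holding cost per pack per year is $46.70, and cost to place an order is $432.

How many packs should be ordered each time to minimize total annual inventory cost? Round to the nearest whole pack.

1,173 packs

Optimal lot size Q* = (2 × 74,325 × $432 / $46.7)^½ ≈ 1,172.64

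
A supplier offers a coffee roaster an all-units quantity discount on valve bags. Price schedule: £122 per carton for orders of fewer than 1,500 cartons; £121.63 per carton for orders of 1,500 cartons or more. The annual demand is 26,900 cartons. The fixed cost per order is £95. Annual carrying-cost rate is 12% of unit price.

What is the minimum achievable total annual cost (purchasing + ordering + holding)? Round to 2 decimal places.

H₁ = 12%×£122 = £14.6400;  H₂ = 12%×£121.63 = £14.5956
EOQ₁ = √(2×26,900×95/14.6400) = 590.86  (< 1,500, feasible at tier 1)
EOQ₂ = √(2×26,900×95/14.5956) = 591.76  (< 1,500 → use Q = 1,500 at tier-2 price)
TC(tier 1 (EOQ₁), Q≈590.9) = £3,290,450.15
TC(tier 2, Q≈1,500.0) = £3,284,497.37
Minimum at tier 2: £3,284,497.37

£3,284,497.37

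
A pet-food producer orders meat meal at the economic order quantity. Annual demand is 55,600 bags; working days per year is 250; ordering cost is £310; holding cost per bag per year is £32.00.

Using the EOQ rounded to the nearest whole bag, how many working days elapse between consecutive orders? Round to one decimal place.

4.7 days

Q* = √(2·D·S / H) = √(2·55,600·310 / 32) = √1,077,250.0 ≈ 1,037.91 → Q = 1,038 bags
T = Q/D × 250 days = 1,038/55,600 × 250 = 4.667 days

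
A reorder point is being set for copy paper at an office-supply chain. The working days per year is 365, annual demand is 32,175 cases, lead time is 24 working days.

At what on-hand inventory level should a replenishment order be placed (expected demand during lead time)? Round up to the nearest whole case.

Daily demand d = 32,175 / 365 = 88.151 cases/day
Demand during lead time = 88.151 × 24 = 2,115.62
Reorder point = 2,115.62 → round up

2,116 cases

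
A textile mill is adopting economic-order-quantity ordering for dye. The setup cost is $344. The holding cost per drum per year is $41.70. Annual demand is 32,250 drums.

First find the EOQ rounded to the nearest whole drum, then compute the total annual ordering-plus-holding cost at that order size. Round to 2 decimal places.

$30,417.76

2DS/H = 2·32,250·344/41.7 = 532,086.33
EOQ = √532,086.33 ≈ 729.44 → Q = 729 drums
Ordering: D/Q × S = 32,250/729 × $344 = $15,218.11
Holding:  Q/2 × H = 729/2 × $41.7 = $15,199.65
Total = $15,218.11 + $15,199.65 = $30,417.76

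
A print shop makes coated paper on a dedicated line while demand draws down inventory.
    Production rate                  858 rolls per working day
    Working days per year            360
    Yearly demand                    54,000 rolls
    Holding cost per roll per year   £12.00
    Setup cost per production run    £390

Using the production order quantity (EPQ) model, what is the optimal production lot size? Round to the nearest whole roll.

Daily demand d = 54,000/360 = 150.000; p = 858; 1 − d/p = 0.82517
EPQ = √(2DS / (H(1 − d/p)))
    = √(2 × 54,000 × 390 / (12 × 0.82517)) ≈ 2,062.44

2,062 rolls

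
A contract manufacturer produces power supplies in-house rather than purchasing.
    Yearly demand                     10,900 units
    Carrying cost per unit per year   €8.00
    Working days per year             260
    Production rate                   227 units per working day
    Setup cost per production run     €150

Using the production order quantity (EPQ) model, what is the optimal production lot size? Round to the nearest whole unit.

708 units

d = 10,900/260 = 41.9231 units/day;  effective holding cost H(1 − d/p) = 8·(1 − 41.9231/227) = 6.52253
Q* = √(2DS / H_eff) = √(2·10,900·150 / 6.52253) ≈ 708.05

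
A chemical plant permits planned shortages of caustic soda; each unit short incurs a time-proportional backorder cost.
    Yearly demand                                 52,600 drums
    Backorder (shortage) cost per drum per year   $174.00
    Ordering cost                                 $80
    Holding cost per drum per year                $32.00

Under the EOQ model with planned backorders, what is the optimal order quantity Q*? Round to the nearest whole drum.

558 drums

Q* = √(2DS/H) · √((H + b)/b)
   = √(2 × 52,600 × 80 / 32) · √((32 + 174) / 174)
   = 512.835 × 1.0881 ≈ 558.00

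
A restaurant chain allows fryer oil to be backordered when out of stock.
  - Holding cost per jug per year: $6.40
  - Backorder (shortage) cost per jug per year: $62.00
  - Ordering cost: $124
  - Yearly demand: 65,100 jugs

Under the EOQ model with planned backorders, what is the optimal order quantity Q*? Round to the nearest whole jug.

Q* = √(2DS/H) · √((H + b)/b)
   = √(2 × 65,100 × 124 / 6.4) · √((6.4 + 62) / 62)
   = 1,588.277 × 1.0503 ≈ 1,668.24

1,668 jugs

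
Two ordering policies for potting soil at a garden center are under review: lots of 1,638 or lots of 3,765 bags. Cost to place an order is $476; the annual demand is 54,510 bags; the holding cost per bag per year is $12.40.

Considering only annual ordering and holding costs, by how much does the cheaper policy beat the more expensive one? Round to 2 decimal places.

Annual cost at Q: ordering D·S/Q plus holding Q·H/2.
TC(1,638) = (54,510/1,638)×476 + (1,638/2)×12.4 = $25,996.11
TC(3,765) = (54,510/3,765)×476 + (3,765/2)×12.4 = $30,234.57
Cheaper: Q = 1,638.  Difference = $4,238.46

$4,238.46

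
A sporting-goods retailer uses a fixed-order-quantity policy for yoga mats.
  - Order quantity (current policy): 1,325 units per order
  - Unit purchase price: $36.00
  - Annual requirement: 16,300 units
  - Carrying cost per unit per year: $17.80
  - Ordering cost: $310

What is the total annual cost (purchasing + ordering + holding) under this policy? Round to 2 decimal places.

Annual ordering cost = (D/Q)·S = (16,300/1,325) × 310 = $3,813.58
Annual holding cost  = (Q/2)·H = (1,325/2) × 17.8 = $11,792.50
Purchase cost = D·C = 16,300 × 36 = $586,800.00
Total = $3,813.58 + $11,792.50 + $586,800.00 = $602,406.08

$602,406.08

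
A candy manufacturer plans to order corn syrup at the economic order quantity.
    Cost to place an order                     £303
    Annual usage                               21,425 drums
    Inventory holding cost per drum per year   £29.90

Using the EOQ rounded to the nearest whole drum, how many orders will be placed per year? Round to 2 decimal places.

32.51 orders per year

2DS/H = 2·21,425·303/29.9 = 434,232.44
EOQ = √434,232.44 ≈ 658.96 → Q = 659
Orders per year = D/Q = 21,425 / 659 = 32.511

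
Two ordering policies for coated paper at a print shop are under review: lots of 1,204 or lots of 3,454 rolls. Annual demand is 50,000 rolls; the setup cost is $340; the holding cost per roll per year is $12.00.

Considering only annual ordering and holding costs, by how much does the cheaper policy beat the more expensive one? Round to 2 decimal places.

$4,302.23

For each Q, cost = (D/Q)·S + (Q/2)·H.
TC(1,204) = (50,000/1,204)×340 + (1,204/2)×12 = $21,343.60
TC(3,454) = (50,000/3,454)×340 + (3,454/2)×12 = $25,645.83
Cheaper: Q = 1,204.  Difference = $4,302.23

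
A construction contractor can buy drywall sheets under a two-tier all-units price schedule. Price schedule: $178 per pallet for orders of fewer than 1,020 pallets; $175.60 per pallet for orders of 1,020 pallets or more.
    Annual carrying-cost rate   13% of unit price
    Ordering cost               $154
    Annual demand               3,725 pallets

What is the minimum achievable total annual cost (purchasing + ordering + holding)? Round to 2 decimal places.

$666,314.68

H₁ = 13%×$178 = $23.1400;  H₂ = 13%×$175.60 = $22.8280
EOQ₁ = √(2×3,725×154/23.1400) = 222.67  (< 1,020, feasible at tier 1)
EOQ₂ = √(2×3,725×154/22.8280) = 224.18  (< 1,020 → use Q = 1,020 at tier-2 price)
TC(tier 1 (EOQ₁), Q≈222.7) = $668,202.53
TC(tier 2, Q≈1,020.0) = $666,314.68
Minimum at tier 2: $666,314.68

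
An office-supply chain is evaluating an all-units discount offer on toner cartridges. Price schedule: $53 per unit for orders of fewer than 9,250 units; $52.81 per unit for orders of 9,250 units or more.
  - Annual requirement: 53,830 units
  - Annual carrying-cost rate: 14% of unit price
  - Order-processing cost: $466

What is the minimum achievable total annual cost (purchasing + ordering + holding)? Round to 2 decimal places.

$2,872,283.99

H₁ = 14%×$53 = $7.4200;  H₂ = 14%×$52.81 = $7.3934
EOQ₁ = √(2×53,830×466/7.4200) = 2,600.27  (< 9,250, feasible at tier 1)
EOQ₂ = √(2×53,830×466/7.3934) = 2,604.94  (< 9,250 → use Q = 9,250 at tier-2 price)
TC(tier 1 (EOQ₁), Q≈2,600.3) = $2,872,283.99
TC(tier 2, Q≈9,250.0) = $2,879,668.64
Minimum at tier 1 (EOQ₁): $2,872,283.99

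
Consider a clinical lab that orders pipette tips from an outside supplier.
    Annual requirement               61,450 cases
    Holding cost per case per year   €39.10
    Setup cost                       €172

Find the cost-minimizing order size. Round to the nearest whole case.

Optimal lot size Q* = (2 × 61,450 × €172 / €39.1)^½ ≈ 735.28

735 cases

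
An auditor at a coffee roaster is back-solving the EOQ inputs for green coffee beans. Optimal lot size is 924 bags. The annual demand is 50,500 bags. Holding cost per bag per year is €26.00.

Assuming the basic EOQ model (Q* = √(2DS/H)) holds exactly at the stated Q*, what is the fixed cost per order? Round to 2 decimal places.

Since Q* = (2DS/H)^½, squaring gives Q*²·H = 2DS.
S = Q²H / (2D) = 924² × 26 / (2 × 50,500) = 219.7839

€219.78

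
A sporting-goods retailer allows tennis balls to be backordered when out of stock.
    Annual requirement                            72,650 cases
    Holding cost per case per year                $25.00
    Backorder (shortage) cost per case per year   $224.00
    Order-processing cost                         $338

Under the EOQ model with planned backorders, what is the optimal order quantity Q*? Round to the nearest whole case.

1,478 cases

Q* = √(2DS/H) · √((H + b)/b)
   = √(2 × 72,650 × 338 / 25) · √((25 + 224) / 224)
   = 1,401.591 × 1.0543 ≈ 1,477.74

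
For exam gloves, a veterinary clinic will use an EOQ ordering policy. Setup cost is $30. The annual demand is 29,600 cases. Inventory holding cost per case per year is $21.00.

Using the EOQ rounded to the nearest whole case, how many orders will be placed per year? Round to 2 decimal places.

2DS/H = 2·29,600·30/21 = 84,571.43
EOQ = √84,571.43 ≈ 290.81 → Q = 291
Orders per year = D/Q = 29,600 / 291 = 101.718

101.72 orders per year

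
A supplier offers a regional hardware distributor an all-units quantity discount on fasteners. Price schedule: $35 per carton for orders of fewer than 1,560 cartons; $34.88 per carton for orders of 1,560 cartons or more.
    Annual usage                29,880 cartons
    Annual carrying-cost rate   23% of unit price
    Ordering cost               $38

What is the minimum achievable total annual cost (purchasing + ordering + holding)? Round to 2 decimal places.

$1,049,199.72

H₁ = 23%×$35 = $8.0500;  H₂ = 23%×$34.88 = $8.0224
EOQ₁ = √(2×29,880×38/8.0500) = 531.13  (< 1,560, feasible at tier 1)
EOQ₂ = √(2×29,880×38/8.0224) = 532.04  (< 1,560 → use Q = 1,560 at tier-2 price)
TC(tier 1 (EOQ₁), Q≈531.1) = $1,050,075.58
TC(tier 2, Q≈1,560.0) = $1,049,199.72
Minimum at tier 2: $1,049,199.72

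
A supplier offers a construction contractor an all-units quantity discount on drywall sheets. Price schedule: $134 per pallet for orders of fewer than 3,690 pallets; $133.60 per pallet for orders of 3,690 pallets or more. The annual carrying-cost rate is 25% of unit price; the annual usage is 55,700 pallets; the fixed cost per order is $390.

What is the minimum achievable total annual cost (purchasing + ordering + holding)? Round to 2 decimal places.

H₁ = 25%×$134 = $33.5000;  H₂ = 25%×$133.60 = $33.4000
EOQ₁ = √(2×55,700×390/33.5000) = 1,138.81  (< 3,690, feasible at tier 1)
EOQ₂ = √(2×55,700×390/33.4000) = 1,140.52  (< 3,690 → use Q = 3,690 at tier-2 price)
TC(tier 1 (EOQ₁), Q≈1,138.8) = $7,501,950.24
TC(tier 2, Q≈3,690.0) = $7,509,029.99
Minimum at tier 1 (EOQ₁): $7,501,950.24

$7,501,950.24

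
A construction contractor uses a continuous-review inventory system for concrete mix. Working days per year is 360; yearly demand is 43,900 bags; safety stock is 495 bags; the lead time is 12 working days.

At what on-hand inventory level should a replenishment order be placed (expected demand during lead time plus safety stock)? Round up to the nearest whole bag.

Daily demand d = 43,900 / 360 = 121.944 bags/day
Demand during lead time = 121.944 × 12 = 1,463.33
Reorder point = 1,463.33 + 495 = 1,958.33 → round up

1,959 bags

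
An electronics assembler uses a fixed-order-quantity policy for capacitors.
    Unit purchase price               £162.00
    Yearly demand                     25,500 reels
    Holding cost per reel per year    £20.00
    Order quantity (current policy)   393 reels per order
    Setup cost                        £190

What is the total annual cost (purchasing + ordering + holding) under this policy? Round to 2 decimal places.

Ordering: D/Q × S = 25,500/393 × £190 = £12,328.24
Holding:  Q/2 × H = 393/2 × £20 = £3,930.00
Purchase cost = D·C = 25,500 × 162 = £4,131,000.00
Total = £12,328.24 + £3,930.00 + £4,131,000.00 = £4,147,258.24

£4,147,258.24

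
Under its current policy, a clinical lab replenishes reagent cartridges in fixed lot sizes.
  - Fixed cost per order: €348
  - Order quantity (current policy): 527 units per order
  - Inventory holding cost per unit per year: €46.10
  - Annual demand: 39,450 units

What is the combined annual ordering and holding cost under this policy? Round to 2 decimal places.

Orders/yr = 39,450/527 = 74.858; ordering cost = 74.858 × €348 = €26,050.47
Average inventory = 527/2 = 263.5; holding cost = 263.5 × €46.1 = €12,147.35
Total = €26,050.47 + €12,147.35 = €38,197.82

€38,197.82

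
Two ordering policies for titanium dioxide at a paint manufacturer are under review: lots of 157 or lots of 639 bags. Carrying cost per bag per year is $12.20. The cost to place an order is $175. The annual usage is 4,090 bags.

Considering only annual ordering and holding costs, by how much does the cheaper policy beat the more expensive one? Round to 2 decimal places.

Annual cost at Q: ordering D·S/Q plus holding Q·H/2.
TC(157) = (4,090/157)×175 + (157/2)×12.2 = $5,516.62
TC(639) = (4,090/639)×175 + (639/2)×12.2 = $5,018.01
|ΔTC| = |$5,516.62 − $5,018.01| = $498.61

$498.61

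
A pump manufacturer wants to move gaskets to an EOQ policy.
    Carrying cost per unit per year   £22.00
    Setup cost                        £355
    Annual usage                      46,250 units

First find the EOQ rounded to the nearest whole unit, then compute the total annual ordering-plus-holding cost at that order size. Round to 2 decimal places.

£26,877.97

2DS/H = 2·46,250·355/22 = 1,492,613.64
EOQ = √1,492,613.64 ≈ 1,221.73 → Q = 1,222 units
Ordering: D/Q × S = 46,250/1,222 × £355 = £13,435.97
Holding:  Q/2 × H = 1,222/2 × £22 = £13,442.00
Total = £13,435.97 + £13,442.00 = £26,877.97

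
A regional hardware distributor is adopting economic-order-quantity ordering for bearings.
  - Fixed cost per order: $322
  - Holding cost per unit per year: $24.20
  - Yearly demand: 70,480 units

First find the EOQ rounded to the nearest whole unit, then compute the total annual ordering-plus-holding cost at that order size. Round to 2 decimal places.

$33,142.37

2DS/H = 2·70,480·322/24.2 = 1,875,583.47
EOQ = √1,875,583.47 ≈ 1,369.52 → Q = 1,370 units
Orders/yr = 70,480/1,370 = 51.445; ordering cost = 51.445 × $322 = $16,565.37
Average inventory = 1,370/2 = 685; holding cost = 685 × $24.2 = $16,577.00
Total = $16,565.37 + $16,577.00 = $33,142.37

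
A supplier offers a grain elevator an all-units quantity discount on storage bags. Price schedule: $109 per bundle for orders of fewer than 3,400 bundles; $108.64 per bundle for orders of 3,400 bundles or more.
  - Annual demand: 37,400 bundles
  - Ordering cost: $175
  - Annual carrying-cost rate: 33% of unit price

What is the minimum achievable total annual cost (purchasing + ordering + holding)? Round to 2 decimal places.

$4,098,299.02

H₁ = 33%×$109 = $35.9700;  H₂ = 33%×$108.64 = $35.8512
EOQ₁ = √(2×37,400×175/35.9700) = 603.25  (< 3,400, feasible at tier 1)
EOQ₂ = √(2×37,400×175/35.8512) = 604.25  (< 3,400 → use Q = 3,400 at tier-2 price)
TC(tier 1 (EOQ₁), Q≈603.3) = $4,098,299.02
TC(tier 2, Q≈3,400.0) = $4,126,008.04
Minimum at tier 1 (EOQ₁): $4,098,299.02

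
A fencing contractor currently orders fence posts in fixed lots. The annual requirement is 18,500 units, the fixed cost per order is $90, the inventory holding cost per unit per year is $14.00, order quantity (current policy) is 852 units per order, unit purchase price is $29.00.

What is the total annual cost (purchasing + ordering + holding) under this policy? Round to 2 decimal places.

$544,418.23

Annual ordering cost = (D/Q)·S = (18,500/852) × 90 = $1,954.23
Annual holding cost  = (Q/2)·H = (852/2) × 14 = $5,964.00
Purchase cost = D·C = 18,500 × 29 = $536,500.00
Total = $1,954.23 + $5,964.00 + $536,500.00 = $544,418.23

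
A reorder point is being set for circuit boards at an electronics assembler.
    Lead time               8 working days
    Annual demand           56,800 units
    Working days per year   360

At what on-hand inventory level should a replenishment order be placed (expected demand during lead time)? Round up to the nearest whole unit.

Daily demand d = 56,800 / 360 = 157.778 units/day
Demand during lead time = 157.778 × 8 = 1,262.22
Reorder point = 1,262.22 → round up

1,263 units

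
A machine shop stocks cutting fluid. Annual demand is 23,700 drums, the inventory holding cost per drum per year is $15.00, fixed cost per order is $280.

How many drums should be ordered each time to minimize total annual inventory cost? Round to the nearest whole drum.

EOQ = √(2DS/H) = √(2 × 23,700 × 280 / 15)
    = √(884,800.00) ≈ 940.64

941 drums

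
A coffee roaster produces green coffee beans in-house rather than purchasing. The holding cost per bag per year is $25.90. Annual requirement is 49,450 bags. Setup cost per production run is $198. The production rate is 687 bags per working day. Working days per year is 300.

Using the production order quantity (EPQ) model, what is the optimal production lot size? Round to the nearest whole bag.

Daily demand d = 49,450/300 = 164.833; p = 687; 1 − d/p = 0.76007
EPQ = √(2DS / (H(1 − d/p)))
    = √(2 × 49,450 × 198 / (25.9 × 0.76007)) ≈ 997.37

997 bags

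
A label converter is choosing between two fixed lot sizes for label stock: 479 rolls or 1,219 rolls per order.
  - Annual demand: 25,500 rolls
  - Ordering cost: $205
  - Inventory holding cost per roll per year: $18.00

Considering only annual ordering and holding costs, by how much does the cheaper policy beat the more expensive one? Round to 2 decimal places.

TC(Q) = (D/Q)S + (Q/2)H
TC(479) = (25,500/479)×205 + (479/2)×18 = $15,224.36
TC(1,219) = (25,500/1,219)×205 + (1,219/2)×18 = $15,259.35
|ΔTC| = |$15,224.36 − $15,259.35| = $34.99

$34.99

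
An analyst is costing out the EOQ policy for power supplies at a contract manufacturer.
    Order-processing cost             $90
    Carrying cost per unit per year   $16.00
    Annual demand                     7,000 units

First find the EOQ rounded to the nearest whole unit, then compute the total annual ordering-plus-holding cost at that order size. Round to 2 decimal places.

$4,489.99

2DS/H = 2·7,000·90/16 = 78,750.00
EOQ = √78,750.00 ≈ 280.62 → Q = 281 units
Orders/yr = 7,000/281 = 24.911; ordering cost = 24.911 × $90 = $2,241.99
Average inventory = 281/2 = 140.5; holding cost = 140.5 × $16 = $2,248.00
Total = $2,241.99 + $2,248.00 = $4,489.99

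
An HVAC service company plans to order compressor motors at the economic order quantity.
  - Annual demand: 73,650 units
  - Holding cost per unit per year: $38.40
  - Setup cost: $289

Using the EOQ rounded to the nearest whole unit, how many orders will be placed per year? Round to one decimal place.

69.9 orders per year

Optimal lot size Q* = (2 × 73,650 × $289 / $38.4)^½ ≈ 1,052.89 → Q = 1,053
Orders per year = D/Q = 73,650 / 1,053 = 69.943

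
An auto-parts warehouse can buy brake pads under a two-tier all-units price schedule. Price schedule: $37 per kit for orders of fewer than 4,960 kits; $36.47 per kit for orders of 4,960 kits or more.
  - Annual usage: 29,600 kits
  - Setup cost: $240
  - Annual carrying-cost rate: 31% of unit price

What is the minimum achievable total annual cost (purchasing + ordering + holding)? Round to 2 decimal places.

H₁ = 31%×$37 = $11.4700;  H₂ = 31%×$36.47 = $11.3057
EOQ₁ = √(2×29,600×240/11.4700) = 1,112.97  (< 4,960, feasible at tier 1)
EOQ₂ = √(2×29,600×240/11.3057) = 1,121.03  (< 4,960 → use Q = 4,960 at tier-2 price)
TC(tier 1 (EOQ₁), Q≈1,113.0) = $1,107,965.80
TC(tier 2, Q≈4,960.0) = $1,108,982.39
Minimum at tier 1 (EOQ₁): $1,107,965.80

$1,107,965.80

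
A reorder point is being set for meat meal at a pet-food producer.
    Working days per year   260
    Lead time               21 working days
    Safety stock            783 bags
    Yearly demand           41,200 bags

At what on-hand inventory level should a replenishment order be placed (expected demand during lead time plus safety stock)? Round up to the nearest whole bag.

4,111 bags

Daily demand d = 41,200 / 260 = 158.462 bags/day
Demand during lead time = 158.462 × 21 = 3,327.69
Reorder point = 3,327.69 + 783 = 4,110.69 → round up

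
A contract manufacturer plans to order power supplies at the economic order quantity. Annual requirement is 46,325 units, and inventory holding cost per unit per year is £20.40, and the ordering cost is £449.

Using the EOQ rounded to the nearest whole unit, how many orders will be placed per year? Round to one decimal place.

EOQ = √(2DS/H) = √(2 × 46,325 × 449 / 20.4)
    = √(2,039,208.33) ≈ 1,428.01 → Q = 1,428
Orders per year = D/Q = 46,325 / 1,428 = 32.440

32.4 orders per year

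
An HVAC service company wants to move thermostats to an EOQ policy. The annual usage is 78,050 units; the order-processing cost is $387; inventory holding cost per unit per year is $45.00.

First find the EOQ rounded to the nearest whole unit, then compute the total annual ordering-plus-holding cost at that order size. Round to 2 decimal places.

$52,139.06

2DS/H = 2·78,050·387/45 = 1,342,460.00
EOQ = √1,342,460.00 ≈ 1,158.65 → Q = 1,159 units
Ordering: D/Q × S = 78,050/1,159 × $387 = $26,061.56
Holding:  Q/2 × H = 1,159/2 × $45 = $26,077.50
Total = $26,061.56 + $26,077.50 = $52,139.06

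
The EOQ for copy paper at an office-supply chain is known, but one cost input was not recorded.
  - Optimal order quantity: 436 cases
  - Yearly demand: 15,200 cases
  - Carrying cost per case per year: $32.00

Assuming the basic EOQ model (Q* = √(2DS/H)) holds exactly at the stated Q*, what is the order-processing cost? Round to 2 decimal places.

$200.10

EOQ relation: Q² = 2DS/H, so rearrange for the unknown.
S = Q²H / (2D) = 436² × 32 / (2 × 15,200) = 200.1011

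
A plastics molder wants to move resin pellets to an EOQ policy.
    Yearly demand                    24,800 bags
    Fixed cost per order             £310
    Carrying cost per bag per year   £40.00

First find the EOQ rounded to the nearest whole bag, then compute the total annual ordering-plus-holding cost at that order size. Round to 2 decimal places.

£24,800.00

2DS/H = 2·24,800·310/40 = 384,400.00
EOQ = √384,400.00 ≈ 620.00 → Q = 620 bags
Ordering: D/Q × S = 24,800/620 × £310 = £12,400.00
Holding:  Q/2 × H = 620/2 × £40 = £12,400.00
Total = £12,400.00 + £12,400.00 = £24,800.00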